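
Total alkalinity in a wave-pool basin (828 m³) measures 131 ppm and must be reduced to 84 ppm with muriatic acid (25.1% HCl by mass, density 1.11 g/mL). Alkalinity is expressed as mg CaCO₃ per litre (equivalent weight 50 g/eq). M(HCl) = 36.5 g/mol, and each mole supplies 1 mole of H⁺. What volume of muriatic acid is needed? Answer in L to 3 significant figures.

Volume: 828 m³ = 828,000 L.
Alkalinity to neutralize: (131 − 84) = 47 mg/L as CaCO₃ × 828,000 L = 38,920 g as CaCO₃.
Equivalents of H⁺ required: 38,920 ÷ 50 g/eq = 778.3 eq = 778.3 mol HCl.
Mass of HCl: 778.3 × 36.5 = 28,410 g.
Mass of 25.1% solution: 28,410 / 0.251 = 113,200 g.
Volume: 113,200 g ÷ 1.11 g/mL = 102,000 mL.

102 L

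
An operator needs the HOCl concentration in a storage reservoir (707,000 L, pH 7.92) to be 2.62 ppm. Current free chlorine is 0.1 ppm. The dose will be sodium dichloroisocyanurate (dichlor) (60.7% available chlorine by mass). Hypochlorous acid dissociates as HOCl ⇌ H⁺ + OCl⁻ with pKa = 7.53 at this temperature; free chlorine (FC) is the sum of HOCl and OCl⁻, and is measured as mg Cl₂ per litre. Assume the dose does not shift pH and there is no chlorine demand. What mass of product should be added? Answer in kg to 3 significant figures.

[OCl⁻]/[HOCl] = 10^(pH − pKa) = 10^(7.92 − 7.53) = 2.455; fraction as HOCl = 1/(1 + 2.455) = 0.2895.
Free chlorine required for 2.62 ppm HOCl: 2.62 / 0.2895 = 9.051 ppm.
FC to add: 9.051 − 0.1 = 8.951 mg/L as Cl₂.
Cl₂ equivalent: 8.951 mg/L × 707,000 L = 6329 g.
Product at 60.7% available Cl: 6329 / 0.607 = 10,430 g.

10.4 kg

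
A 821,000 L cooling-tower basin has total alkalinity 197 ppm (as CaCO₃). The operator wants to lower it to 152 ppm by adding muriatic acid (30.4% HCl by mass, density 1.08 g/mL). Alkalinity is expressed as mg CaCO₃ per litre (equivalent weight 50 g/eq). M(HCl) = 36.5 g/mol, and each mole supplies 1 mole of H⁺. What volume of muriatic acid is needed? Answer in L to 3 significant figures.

Alkalinity to neutralize: (197 − 152) = 45 mg/L as CaCO₃ × 821,000 L = 36,940 g as CaCO₃.
Equivalents of H⁺ required: 36,940 ÷ 50 g/eq = 738.9 eq = 738.9 mol HCl.
Mass of HCl: 738.9 × 36.5 = 26,970 g.
Mass of 30.4% solution: 26,970 / 0.304 = 88,720 g.
Volume: 88,720 g ÷ 1.08 g/mL = 82,150 mL.

82.1 L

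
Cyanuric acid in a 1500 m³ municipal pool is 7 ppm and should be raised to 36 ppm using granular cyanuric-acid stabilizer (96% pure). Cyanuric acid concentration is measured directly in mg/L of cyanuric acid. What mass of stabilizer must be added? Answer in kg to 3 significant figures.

45.3 kg

Volume: 1500 m³ = 1,500,000 L.
CYA to add: (36 − 7) = 29 mg/L × 1,500,000 L = 43,500 g cyanuric acid.
At 96% purity: 43,500 / 0.96 = 45,310 g product.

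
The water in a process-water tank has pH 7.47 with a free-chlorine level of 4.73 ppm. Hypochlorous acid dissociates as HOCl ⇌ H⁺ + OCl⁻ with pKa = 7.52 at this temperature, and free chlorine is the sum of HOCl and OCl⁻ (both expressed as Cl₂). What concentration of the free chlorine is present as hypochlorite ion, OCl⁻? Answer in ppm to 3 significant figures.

2.23 ppm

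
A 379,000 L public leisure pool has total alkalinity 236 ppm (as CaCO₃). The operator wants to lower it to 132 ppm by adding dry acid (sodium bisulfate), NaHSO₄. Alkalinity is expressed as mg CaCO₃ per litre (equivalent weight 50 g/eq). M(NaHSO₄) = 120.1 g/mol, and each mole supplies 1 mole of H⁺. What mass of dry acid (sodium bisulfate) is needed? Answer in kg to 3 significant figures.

Alkalinity to neutralize: (236 − 132) = 104 mg/L as CaCO₃ × 379,000 L = 39,420 g as CaCO₃.
Equivalents of H⁺ required: 39,420 ÷ 50 g/eq = 788.3 eq = 788.3 mol NaHSO₄.
Mass of NaHSO₄: 788.3 × 120.1 = 94,680 g.

94.7 kg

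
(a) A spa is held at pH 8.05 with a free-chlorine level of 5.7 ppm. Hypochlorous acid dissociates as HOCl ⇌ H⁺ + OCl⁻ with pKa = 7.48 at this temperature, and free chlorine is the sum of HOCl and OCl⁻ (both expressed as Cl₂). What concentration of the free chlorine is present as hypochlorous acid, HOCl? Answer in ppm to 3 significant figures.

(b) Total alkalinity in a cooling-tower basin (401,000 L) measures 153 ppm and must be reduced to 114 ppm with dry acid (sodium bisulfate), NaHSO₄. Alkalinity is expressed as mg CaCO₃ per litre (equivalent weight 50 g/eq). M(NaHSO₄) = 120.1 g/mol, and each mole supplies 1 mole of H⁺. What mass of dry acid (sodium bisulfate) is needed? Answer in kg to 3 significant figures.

(a) 1.21 ppm; (b) 37.6 kg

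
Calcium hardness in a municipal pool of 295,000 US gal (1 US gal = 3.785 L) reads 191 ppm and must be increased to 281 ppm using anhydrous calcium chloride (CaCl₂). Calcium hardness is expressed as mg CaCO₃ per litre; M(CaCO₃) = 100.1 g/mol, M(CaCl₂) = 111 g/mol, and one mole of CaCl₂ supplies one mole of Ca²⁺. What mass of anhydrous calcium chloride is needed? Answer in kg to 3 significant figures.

111 kg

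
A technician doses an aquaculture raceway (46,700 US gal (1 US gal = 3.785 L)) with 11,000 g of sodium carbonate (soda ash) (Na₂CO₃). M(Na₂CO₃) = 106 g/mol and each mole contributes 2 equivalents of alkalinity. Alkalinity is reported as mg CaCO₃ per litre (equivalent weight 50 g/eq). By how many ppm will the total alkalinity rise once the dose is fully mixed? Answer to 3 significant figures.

Volume: 46,700 US gal × 3.785 L/gal = 176,760 L.
Moles of Na₂CO₃: 11,000 g ÷ 106 g/mol = 103.8 mol → 207.5 eq of alkalinity.
As CaCO₃: 207.5 eq × 50 g/eq = 10,380 g.
Rise: 10,380 g / 176,760 L × 1000 = 58.71 mg/L.

58.7 ppm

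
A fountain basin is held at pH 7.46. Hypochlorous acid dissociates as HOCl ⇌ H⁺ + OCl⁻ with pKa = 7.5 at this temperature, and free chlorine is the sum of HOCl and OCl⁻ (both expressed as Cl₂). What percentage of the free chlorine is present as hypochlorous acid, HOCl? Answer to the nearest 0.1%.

52.3%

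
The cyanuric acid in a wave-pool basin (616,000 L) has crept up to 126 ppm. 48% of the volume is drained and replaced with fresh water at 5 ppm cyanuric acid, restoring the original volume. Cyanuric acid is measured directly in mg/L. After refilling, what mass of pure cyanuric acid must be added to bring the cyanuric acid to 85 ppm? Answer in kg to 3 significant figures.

10.5 kg

After draining 48% and refilling: 126 × 0.52 + 5 × 0.48 = 67.92 ppm.
Deficit to target: 85 − 67.92 = 17.08 mg/L.
Mass: 17.08 mg/L × 616,000 L = 10,520 g cyanuric acid.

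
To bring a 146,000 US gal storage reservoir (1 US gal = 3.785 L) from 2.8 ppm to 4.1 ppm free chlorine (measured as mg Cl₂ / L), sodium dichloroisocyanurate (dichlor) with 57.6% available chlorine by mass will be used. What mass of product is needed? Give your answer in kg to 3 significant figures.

1.25 kg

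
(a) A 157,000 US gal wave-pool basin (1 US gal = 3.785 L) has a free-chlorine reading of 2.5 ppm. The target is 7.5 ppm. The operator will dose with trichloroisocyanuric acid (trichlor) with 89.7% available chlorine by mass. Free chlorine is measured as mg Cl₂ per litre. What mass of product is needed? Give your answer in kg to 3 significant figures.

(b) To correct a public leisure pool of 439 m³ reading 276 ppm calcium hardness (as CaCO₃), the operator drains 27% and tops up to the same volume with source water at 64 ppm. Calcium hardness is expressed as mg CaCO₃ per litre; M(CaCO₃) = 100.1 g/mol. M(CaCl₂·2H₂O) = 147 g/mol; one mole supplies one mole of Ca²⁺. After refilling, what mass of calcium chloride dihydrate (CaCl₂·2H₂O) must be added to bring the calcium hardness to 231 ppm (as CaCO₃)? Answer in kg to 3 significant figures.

(a) 3.31 kg; (b) 7.89 kg

(a) Volume: 157,000 US gal × 3.785 L/gal = 594,245 L.
(a) Chlorine deficit: 7.5 − 2.5 = 5 ppm = 5 mg/L as Cl₂.
(a) Cl₂ equivalent needed: 5 mg/L × 594,245 L = 2,971,000 mg = 2971 g.
(a) Product at 89.7% available chlorine: 2971 / 0.897 = 3312 g.

(b) Volume: 439 m³ = 439,000 L.
(b) After draining 27% and refilling: 276 × 0.73 + 64 × 0.27 = 218.76 ppm.
(b) Deficit to target: 231 − 218.76 = 12.24 mg/L.
(b) As CaCO₃: 12.24 mg/L × 439,000 L = 5373 g; ÷ 100.1 = 53.68 mol Ca²⁺.
(b) Mass: 53.68 × 147 = 7891 g.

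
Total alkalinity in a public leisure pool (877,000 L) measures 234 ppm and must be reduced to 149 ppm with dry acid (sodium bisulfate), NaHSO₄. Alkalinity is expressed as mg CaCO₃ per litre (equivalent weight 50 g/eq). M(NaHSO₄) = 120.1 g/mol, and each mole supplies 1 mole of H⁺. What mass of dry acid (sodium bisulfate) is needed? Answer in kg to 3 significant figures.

Alkalinity to neutralize: (234 − 149) = 85 mg/L as CaCO₃ × 877,000 L = 74,540 g as CaCO₃.
Equivalents of H⁺ required: 74,540 ÷ 50 g/eq = 1491 eq = 1491 mol NaHSO₄.
Mass of NaHSO₄: 1491 × 120.1 = 179,100 g.

179 kg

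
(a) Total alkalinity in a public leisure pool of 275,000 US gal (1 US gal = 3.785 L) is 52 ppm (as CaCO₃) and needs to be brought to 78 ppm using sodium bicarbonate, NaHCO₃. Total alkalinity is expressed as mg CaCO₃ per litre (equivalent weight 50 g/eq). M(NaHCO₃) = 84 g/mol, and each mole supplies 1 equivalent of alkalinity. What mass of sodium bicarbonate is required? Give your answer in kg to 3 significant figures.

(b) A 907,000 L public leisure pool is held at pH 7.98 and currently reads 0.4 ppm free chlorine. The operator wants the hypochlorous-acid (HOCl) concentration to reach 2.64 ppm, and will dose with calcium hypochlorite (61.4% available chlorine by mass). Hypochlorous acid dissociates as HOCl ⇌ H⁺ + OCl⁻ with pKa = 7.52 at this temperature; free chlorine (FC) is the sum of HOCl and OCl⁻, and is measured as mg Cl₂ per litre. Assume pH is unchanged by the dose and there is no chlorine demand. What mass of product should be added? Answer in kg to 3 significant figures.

(a) Volume: 275,000 US gal × 3.785 L/gal = 1,040,875 L.
(a) Alkalinity to add: (78 − 52) = 26 mg/L as CaCO₃ × 1,040,875 L = 27,060 g as CaCO₃.
(a) Equivalents: 27,060 g ÷ 50 g/eq = 541.3 eq.
(a) NaHCO₃ supplies 1 eq per mole → 541.3 mol.
(a) Mass: 541.3 mol × 84 g/mol = 45,470 g.

(b) [OCl⁻]/[HOCl] = 10^(pH − pKa) = 10^(7.98 − 7.52) = 2.884; fraction as HOCl = 1/(1 + 2.884) = 0.2575.
(b) Free chlorine required for 2.64 ppm HOCl: 2.64 / 0.2575 = 10.25 ppm.
(b) FC to add: 10.25 − 0.4 = 9.854 mg/L as Cl₂.
(b) Cl₂ equivalent: 9.854 mg/L × 907,000 L = 8937 g.
(b) Product at 61.4% available Cl: 8937 / 0.614 = 14,560 g.

(a) 45.5 kg; (b) 14.6 kg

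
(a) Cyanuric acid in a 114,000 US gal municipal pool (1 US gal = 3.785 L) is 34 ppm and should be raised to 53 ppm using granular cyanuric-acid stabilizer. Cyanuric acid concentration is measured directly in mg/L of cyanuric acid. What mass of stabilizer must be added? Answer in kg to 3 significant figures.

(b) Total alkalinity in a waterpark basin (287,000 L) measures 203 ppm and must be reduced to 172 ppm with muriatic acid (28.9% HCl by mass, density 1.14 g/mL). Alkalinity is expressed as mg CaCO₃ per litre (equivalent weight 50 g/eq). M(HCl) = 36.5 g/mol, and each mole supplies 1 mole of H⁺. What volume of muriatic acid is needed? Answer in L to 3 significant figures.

(a) Volume: 114,000 US gal × 3.785 L/gal = 431,490 L.
(a) CYA to add: (53 − 34) = 19 mg/L × 431,490 L = 8198 g cyanuric acid.

(b) Alkalinity to neutralize: (203 − 172) = 31 mg/L as CaCO₃ × 287,000 L = 8897 g as CaCO₃.
(b) Equivalents of H⁺ required: 8897 ÷ 50 g/eq = 177.9 eq = 177.9 mol HCl.
(b) Mass of HCl: 177.9 × 36.5 = 6495 g.
(b) Mass of 28.9% solution: 6495 / 0.289 = 22,470 g.
(b) Volume: 22,470 g ÷ 1.14 g/mL = 19,710 mL.

(a) 8.20 kg; (b) 19.7 L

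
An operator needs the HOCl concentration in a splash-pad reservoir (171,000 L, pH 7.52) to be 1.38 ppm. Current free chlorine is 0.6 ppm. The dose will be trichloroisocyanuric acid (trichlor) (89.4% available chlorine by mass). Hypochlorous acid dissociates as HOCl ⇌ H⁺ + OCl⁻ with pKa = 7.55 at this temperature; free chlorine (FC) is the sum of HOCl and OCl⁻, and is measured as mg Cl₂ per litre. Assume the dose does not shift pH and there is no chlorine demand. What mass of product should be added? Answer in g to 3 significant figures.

[OCl⁻]/[HOCl] = 10^(pH − pKa) = 10^(7.52 − 7.55) = 0.9333; fraction as HOCl = 1/(1 + 0.9333) = 0.5173.
Free chlorine required for 1.38 ppm HOCl: 1.38 / 0.5173 = 2.668 ppm.
FC to add: 2.668 − 0.6 = 2.068 mg/L as Cl₂.
Cl₂ equivalent: 2.068 mg/L × 171,000 L = 353.6 g.
Product at 89.4% available Cl: 353.6 / 0.894 = 395.5 g.

396 g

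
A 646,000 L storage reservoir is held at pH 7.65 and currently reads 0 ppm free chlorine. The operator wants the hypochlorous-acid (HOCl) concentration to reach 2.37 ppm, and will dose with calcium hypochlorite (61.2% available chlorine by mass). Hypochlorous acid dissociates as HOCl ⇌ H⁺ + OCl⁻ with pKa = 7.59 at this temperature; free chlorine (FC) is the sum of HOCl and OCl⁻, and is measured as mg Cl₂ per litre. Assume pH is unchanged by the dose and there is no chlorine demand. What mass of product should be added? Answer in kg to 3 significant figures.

5.37 kg

[OCl⁻]/[HOCl] = 10^(pH − pKa) = 10^(7.65 − 7.59) = 1.148; fraction as HOCl = 1/(1 + 1.148) = 0.4655.
Free chlorine required for 2.37 ppm HOCl: 2.37 / 0.4655 = 5.091 ppm.
FC to add: 5.091 − 0 = 5.091 mg/L as Cl₂.
Cl₂ equivalent: 5.091 mg/L × 646,000 L = 3289 g.
Product at 61.2% available Cl: 3289 / 0.612 = 5374 g.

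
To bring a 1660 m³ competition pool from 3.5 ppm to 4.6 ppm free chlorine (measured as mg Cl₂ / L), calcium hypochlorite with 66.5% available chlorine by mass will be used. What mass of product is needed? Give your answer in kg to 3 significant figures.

Volume: 1660 m³ = 1,660,000 L.
Chlorine deficit: 4.6 − 3.5 = 1.1 ppm = 1.1 mg/L as Cl₂.
Cl₂ equivalent needed: 1.1 mg/L × 1,660,000 L = 1,826,000 mg = 1826 g.
Product at 66.5% available chlorine: 1826 / 0.665 = 2746 g.

2.75 kg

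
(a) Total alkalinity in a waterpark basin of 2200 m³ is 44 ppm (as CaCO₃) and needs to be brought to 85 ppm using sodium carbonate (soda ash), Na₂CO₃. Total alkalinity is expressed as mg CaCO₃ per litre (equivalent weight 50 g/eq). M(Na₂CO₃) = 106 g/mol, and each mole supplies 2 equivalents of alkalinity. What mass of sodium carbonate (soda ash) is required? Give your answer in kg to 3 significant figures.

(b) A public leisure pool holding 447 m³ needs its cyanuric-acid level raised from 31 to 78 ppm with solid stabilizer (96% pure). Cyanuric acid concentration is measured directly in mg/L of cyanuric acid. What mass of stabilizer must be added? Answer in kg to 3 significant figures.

(a) 95.6 kg; (b) 21.9 kg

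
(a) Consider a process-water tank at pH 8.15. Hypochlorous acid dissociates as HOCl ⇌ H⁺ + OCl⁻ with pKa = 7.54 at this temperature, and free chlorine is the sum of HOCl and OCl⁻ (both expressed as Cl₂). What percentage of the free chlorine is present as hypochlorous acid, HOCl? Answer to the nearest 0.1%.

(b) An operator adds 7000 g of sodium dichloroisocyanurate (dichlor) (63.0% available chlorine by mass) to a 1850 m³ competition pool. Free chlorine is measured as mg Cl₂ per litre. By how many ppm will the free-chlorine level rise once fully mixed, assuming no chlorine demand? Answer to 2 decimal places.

(a) 19.7%; (b) 2.38 ppm

(a) [OCl⁻]/[HOCl] = 10^(pH − pKa) = 10^(8.15 − 7.54) = 10^0.61 = 4.074.
(a) Fraction as HOCl = 1 / (1 + 4.074) = 0.1971.

(b) Volume: 1850 m³ = 1,850,000 L.
(b) Available chlorine delivered: 7000 g × 0.63 = 4410 g as Cl₂.
(b) Concentration rise: 4410 g / 1,850,000 L = 2.384 mg/L = 2.38 ppm.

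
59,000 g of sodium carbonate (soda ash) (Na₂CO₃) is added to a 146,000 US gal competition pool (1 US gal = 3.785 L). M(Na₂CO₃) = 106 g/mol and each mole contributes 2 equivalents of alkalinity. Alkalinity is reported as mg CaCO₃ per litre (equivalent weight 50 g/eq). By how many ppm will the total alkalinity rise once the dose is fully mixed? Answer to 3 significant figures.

Volume: 146,000 US gal × 3.785 L/gal = 552,610 L.
Moles of Na₂CO₃: 59,000 g ÷ 106 g/mol = 556.6 mol → 1113 eq of alkalinity.
As CaCO₃: 1113 eq × 50 g/eq = 55,660 g.
Rise: 55,660 g / 552,610 L × 1000 = 100.7 mg/L.

101 ppm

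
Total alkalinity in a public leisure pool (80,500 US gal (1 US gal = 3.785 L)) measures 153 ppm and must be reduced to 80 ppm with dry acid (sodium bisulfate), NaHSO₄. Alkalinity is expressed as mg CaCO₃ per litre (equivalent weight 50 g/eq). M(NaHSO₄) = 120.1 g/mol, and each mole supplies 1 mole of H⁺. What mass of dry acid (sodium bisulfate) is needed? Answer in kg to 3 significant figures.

53.4 kg

Volume: 80,500 US gal × 3.785 L/gal = 304,692 L.
Alkalinity to neutralize: (153 − 80) = 73 mg/L as CaCO₃ × 304,692 L = 22,240 g as CaCO₃.
Equivalents of H⁺ required: 22,240 ÷ 50 g/eq = 444.9 eq = 444.9 mol NaHSO₄.
Mass of NaHSO₄: 444.9 × 120.1 = 53,430 g.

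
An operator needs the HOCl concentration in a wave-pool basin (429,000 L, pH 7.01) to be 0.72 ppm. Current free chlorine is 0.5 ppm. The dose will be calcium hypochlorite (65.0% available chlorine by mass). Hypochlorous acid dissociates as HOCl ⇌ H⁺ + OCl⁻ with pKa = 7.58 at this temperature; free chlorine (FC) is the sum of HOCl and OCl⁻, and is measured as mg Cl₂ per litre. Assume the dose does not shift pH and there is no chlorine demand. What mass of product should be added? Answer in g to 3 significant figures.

273 g

[OCl⁻]/[HOCl] = 10^(pH − pKa) = 10^(7.01 − 7.58) = 0.2692; fraction as HOCl = 1/(1 + 0.2692) = 0.7879.
Free chlorine required for 0.72 ppm HOCl: 0.72 / 0.7879 = 0.9138 ppm.
FC to add: 0.9138 − 0.5 = 0.4138 mg/L as Cl₂.
Cl₂ equivalent: 0.4138 mg/L × 429,000 L = 177.5 g.
Product at 65.0% available Cl: 177.5 / 0.65 = 273.1 g.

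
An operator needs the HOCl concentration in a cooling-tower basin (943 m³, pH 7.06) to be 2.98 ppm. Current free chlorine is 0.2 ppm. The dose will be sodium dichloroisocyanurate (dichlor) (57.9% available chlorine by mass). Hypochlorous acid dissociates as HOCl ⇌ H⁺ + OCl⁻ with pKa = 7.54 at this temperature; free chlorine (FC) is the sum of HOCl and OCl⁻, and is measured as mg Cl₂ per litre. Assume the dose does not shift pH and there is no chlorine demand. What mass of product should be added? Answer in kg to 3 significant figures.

6.13 kg

Volume: 943 m³ = 943,000 L.
[OCl⁻]/[HOCl] = 10^(pH − pKa) = 10^(7.06 − 7.54) = 0.3311; fraction as HOCl = 1/(1 + 0.3311) = 0.7512.
Free chlorine required for 2.98 ppm HOCl: 2.98 / 0.7512 = 3.967 ppm.
FC to add: 3.967 − 0.2 = 3.767 mg/L as Cl₂.
Cl₂ equivalent: 3.767 mg/L × 943,000 L = 3552 g.
Product at 57.9% available Cl: 3552 / 0.579 = 6135 g.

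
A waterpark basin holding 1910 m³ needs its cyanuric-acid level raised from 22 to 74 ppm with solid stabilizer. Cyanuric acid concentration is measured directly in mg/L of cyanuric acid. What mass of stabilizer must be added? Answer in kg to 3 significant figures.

99.3 kg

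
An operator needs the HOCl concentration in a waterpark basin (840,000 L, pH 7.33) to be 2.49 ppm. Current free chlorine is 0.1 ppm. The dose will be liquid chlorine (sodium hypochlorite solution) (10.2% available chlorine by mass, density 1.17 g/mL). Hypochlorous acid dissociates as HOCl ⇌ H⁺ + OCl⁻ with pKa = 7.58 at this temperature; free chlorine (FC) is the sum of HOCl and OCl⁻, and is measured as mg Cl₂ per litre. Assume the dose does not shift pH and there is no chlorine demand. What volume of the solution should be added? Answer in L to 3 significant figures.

[OCl⁻]/[HOCl] = 10^(pH − pKa) = 10^(7.33 − 7.58) = 0.5623; fraction as HOCl = 1/(1 + 0.5623) = 0.6401.
Free chlorine required for 2.49 ppm HOCl: 2.49 / 0.6401 = 3.89 ppm.
FC to add: 3.89 − 0.1 = 3.79 mg/L as Cl₂.
Cl₂ equivalent: 3.79 mg/L × 840,000 L = 3184 g.
Product at 10.2% available Cl: 3184 / 0.102 = 31,210 g.
Volume: 31,210 g ÷ 1.17 g/mL = 26,680 mL.

26.7 L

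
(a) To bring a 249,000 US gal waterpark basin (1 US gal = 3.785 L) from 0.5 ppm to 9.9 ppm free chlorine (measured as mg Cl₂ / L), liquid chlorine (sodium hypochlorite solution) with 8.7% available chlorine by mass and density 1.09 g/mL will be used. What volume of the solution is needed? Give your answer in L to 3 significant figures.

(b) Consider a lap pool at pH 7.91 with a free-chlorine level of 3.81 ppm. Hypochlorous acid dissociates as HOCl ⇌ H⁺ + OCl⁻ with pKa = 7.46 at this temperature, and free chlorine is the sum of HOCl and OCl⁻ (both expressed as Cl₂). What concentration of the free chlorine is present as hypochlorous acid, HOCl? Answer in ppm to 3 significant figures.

(a) Volume: 249,000 US gal × 3.785 L/gal = 942,465 L.
(a) Chlorine deficit: 9.9 − 0.5 = 9.4 ppm = 9.4 mg/L as Cl₂.
(a) Cl₂ equivalent needed: 9.4 mg/L × 942,465 L = 8,859,000 mg = 8859 g.
(a) Product at 8.7% available chlorine: 8859 / 0.087 = 101,800 g.
(a) Volume at density 1.09 g/mL: 101,800 g ÷ 1.09 g/mL = 93,420 mL.

(b) [OCl⁻]/[HOCl] = 10^(pH − pKa) = 10^(7.91 − 7.46) = 10^0.45 = 2.818.
(b) Fraction as HOCl = 1 / (1 + 2.818) = 0.2619.
(b) HOCl = 0.2619 × 3.81 ppm = 0.9978 ppm.

(a) 93.4 L; (b) 0.998 ppm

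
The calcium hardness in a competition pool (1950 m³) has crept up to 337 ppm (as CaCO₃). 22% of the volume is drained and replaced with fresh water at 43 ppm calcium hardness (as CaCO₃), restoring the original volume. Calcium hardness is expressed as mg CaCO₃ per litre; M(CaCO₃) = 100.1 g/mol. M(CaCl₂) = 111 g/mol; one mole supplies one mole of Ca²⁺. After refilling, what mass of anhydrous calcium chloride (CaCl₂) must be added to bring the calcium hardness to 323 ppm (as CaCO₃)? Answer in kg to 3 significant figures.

Volume: 1950 m³ = 1,950,000 L.
After draining 22% and refilling: 337 × 0.78 + 43 × 0.22 = 272.32 ppm.
Deficit to target: 323 − 272.32 = 50.68 mg/L.
As CaCO₃: 50.68 mg/L × 1,950,000 L = 98,830 g; ÷ 100.1 = 987.3 mol Ca²⁺.
Mass: 987.3 × 111 = 109,600 g.

110 kg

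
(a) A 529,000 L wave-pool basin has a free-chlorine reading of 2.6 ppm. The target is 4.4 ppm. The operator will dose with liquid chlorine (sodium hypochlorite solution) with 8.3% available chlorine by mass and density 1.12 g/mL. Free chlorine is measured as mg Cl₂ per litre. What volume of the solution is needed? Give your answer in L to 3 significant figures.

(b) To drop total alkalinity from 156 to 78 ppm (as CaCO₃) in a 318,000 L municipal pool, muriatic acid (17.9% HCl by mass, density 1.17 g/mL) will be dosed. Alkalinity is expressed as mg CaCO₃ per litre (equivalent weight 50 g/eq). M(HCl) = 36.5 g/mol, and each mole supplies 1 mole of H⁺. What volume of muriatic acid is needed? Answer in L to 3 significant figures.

(a) 10.2 L; (b) 86.5 L

(a) Chlorine deficit: 4.4 − 2.6 = 1.8 ppm = 1.8 mg/L as Cl₂.
(a) Cl₂ equivalent needed: 1.8 mg/L × 529,000 L = 952,200 mg = 952.2 g.
(a) Product at 8.3% available chlorine: 952.2 / 0.083 = 11,470 g.
(a) Volume at density 1.12 g/mL: 11,470 g ÷ 1.12 g/mL = 10,240 mL.

(b) Alkalinity to neutralize: (156 − 78) = 78 mg/L as CaCO₃ × 318,000 L = 24,800 g as CaCO₃.
(b) Equivalents of H⁺ required: 24,800 ÷ 50 g/eq = 496.1 eq = 496.1 mol HCl.
(b) Mass of HCl: 496.1 × 36.5 = 18,110 g.
(b) Mass of 17.9% solution: 18,110 / 0.179 = 101,200 g.
(b) Volume: 101,200 g ÷ 1.17 g/mL = 86,460 mL.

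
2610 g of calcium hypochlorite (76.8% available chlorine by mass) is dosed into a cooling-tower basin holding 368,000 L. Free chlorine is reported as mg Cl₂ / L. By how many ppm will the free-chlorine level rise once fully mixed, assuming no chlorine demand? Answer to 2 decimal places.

5.45 ppm

Available chlorine delivered: 2610 g × 0.768 = 2004 g as Cl₂.
Concentration rise: 2004 g / 368,000 L = 5.447 mg/L = 5.45 ppm.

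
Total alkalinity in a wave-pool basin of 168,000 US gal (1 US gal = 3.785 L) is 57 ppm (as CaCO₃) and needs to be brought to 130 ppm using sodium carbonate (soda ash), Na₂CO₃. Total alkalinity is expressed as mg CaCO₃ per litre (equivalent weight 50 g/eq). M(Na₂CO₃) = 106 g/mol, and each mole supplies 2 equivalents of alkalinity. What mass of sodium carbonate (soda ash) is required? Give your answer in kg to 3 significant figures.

49.2 kg

Volume: 168,000 US gal × 3.785 L/gal = 635,880 L.
Alkalinity to add: (130 − 57) = 73 mg/L as CaCO₃ × 635,880 L = 46,420 g as CaCO₃.
Equivalents: 46,420 g ÷ 50 g/eq = 928.4 eq.
Each mole of Na₂CO₃ supplies 2 eq, so 928.4 / 2 = 464.2 mol.
Mass: 464.2 mol × 106 g/mol = 49,200 g.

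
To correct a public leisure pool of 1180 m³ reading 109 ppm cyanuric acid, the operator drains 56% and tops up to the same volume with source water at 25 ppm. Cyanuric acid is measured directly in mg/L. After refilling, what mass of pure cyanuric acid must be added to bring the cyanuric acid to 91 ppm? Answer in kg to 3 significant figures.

34.3 kg

Volume: 1180 m³ = 1,180,000 L.
After draining 56% and refilling: 109 × 0.44 + 25 × 0.56 = 61.96 ppm.
Deficit to target: 91 − 61.96 = 29.04 mg/L.
Mass: 29.04 mg/L × 1,180,000 L = 34,270 g cyanuric acid.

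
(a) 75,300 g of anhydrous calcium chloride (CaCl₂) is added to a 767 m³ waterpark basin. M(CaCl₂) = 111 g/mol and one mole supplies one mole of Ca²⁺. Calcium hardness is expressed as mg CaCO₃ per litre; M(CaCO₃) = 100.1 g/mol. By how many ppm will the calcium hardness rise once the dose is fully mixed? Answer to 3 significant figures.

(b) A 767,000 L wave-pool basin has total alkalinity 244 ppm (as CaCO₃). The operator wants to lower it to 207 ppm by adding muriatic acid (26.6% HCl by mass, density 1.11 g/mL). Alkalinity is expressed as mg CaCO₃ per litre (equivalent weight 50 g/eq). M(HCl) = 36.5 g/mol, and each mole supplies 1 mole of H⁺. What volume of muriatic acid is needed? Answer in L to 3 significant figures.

(a) 88.5 ppm; (b) 70.2 L

(a) Volume: 767 m³ = 767,000 L.
(a) Moles of Ca²⁺: 75,300 g ÷ 111 g/mol = 678.4 mol.
(a) As CaCO₃: 678.4 mol × 100.1 g/mol = 67,910 g.
(a) Rise: 67,910 g / 767,000 L × 1000 = 88.53 mg/L.

(b) Alkalinity to neutralize: (244 − 207) = 37 mg/L as CaCO₃ × 767,000 L = 28,380 g as CaCO₃.
(b) Equivalents of H⁺ required: 28,380 ÷ 50 g/eq = 567.6 eq = 567.6 mol HCl.
(b) Mass of HCl: 567.6 × 36.5 = 20,720 g.
(b) Mass of 26.6% solution: 20,720 / 0.266 = 77,880 g.
(b) Volume: 77,880 g ÷ 1.11 g/mL = 70,160 mL.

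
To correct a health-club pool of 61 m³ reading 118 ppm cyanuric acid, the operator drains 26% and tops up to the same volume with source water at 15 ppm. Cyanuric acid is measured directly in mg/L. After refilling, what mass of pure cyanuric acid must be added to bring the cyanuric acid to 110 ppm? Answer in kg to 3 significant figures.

Volume: 61 m³ = 61,000 L.
After draining 26% and refilling: 118 × 0.74 + 15 × 0.26 = 91.22 ppm.
Deficit to target: 110 − 91.22 = 18.78 mg/L.
Mass: 18.78 mg/L × 61,000 L = 1146 g cyanuric acid.

1.15 kg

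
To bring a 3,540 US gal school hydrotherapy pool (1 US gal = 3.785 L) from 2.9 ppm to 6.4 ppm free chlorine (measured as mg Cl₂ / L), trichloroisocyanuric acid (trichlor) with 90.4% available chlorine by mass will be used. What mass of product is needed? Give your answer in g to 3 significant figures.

51.9 g

Volume: 3,540 US gal × 3.785 L/gal = 13,399 L.
Chlorine deficit: 6.4 − 2.9 = 3.5 ppm = 3.5 mg/L as Cl₂.
Cl₂ equivalent needed: 3.5 mg/L × 13,399 L = 46,900 mg = 46.9 g.
Product at 90.4% available chlorine: 46.9 / 0.904 = 51.88 g.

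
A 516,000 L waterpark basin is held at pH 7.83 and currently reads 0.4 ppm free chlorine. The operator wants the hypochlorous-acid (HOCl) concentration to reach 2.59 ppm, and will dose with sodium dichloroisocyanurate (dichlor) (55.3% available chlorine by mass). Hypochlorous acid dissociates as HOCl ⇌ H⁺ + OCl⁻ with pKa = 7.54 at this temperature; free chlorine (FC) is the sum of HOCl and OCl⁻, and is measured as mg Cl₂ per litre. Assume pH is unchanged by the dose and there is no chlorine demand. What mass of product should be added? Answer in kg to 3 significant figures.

[OCl⁻]/[HOCl] = 10^(pH − pKa) = 10^(7.83 − 7.54) = 1.95; fraction as HOCl = 1/(1 + 1.95) = 0.339.
Free chlorine required for 2.59 ppm HOCl: 2.59 / 0.339 = 7.64 ppm.
FC to add: 7.64 − 0.4 = 7.24 mg/L as Cl₂.
Cl₂ equivalent: 7.24 mg/L × 516,000 L = 3736 g.
Product at 55.3% available Cl: 3736 / 0.553 = 6756 g.

6.76 kg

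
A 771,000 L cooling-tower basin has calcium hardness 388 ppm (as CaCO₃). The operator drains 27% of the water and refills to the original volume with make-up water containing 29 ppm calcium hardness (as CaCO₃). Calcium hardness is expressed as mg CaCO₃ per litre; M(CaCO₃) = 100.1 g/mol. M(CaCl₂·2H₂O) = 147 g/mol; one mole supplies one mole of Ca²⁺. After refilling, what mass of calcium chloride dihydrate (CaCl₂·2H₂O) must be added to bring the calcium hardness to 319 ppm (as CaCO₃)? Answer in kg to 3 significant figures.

After draining 27% and refilling: 388 × 0.73 + 29 × 0.27 = 291.07 ppm.
Deficit to target: 319 − 291.07 = 27.93 mg/L.
As CaCO₃: 27.93 mg/L × 771,000 L = 21,530 g; ÷ 100.1 = 215.1 mol Ca²⁺.
Mass: 215.1 × 147 = 31,620 g.

31.6 kg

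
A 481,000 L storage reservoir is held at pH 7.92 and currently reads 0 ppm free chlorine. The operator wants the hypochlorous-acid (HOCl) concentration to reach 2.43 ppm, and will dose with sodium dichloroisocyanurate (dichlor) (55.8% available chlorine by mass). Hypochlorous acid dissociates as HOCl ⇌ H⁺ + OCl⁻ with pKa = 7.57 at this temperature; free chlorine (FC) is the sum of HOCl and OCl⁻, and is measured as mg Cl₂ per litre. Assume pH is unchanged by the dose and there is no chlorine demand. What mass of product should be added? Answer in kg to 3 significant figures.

[OCl⁻]/[HOCl] = 10^(pH − pKa) = 10^(7.92 − 7.57) = 2.239; fraction as HOCl = 1/(1 + 2.239) = 0.3088.
Free chlorine required for 2.43 ppm HOCl: 2.43 / 0.3088 = 7.87 ppm.
FC to add: 7.87 − 0 = 7.87 mg/L as Cl₂.
Cl₂ equivalent: 7.87 mg/L × 481,000 L = 3786 g.
Product at 55.8% available Cl: 3786 / 0.558 = 6784 g.

6.78 kg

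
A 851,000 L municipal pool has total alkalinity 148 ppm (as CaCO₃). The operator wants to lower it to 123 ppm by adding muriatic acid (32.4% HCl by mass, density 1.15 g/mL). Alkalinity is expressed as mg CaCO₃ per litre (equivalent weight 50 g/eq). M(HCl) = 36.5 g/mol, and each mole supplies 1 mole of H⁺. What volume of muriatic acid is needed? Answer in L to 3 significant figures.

41.7 L

Alkalinity to neutralize: (148 − 123) = 25 mg/L as CaCO₃ × 851,000 L = 21,280 g as CaCO₃.
Equivalents of H⁺ required: 21,280 ÷ 50 g/eq = 425.5 eq = 425.5 mol HCl.
Mass of HCl: 425.5 × 36.5 = 15,530 g.
Mass of 32.4% solution: 15,530 / 0.324 = 47,930 g.
Volume: 47,930 g ÷ 1.15 g/mL = 41,680 mL.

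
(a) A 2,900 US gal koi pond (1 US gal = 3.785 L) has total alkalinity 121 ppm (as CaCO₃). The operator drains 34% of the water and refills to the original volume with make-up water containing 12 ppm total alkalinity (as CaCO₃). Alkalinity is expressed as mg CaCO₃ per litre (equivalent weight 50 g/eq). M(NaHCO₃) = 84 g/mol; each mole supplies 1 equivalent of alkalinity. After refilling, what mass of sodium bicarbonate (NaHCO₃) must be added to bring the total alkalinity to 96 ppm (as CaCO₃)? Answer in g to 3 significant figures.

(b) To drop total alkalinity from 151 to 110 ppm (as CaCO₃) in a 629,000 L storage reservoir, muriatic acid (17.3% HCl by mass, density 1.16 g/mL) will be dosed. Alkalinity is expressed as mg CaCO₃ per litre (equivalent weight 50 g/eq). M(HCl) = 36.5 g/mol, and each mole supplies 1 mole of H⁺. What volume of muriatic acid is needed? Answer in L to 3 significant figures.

(a) Volume: 2,900 US gal × 3.785 L/gal = 10,976 L.
(a) After draining 34% and refilling: 121 × 0.66 + 12 × 0.34 = 83.94 ppm.
(a) Deficit to target: 96 − 83.94 = 12.06 mg/L.
(a) As CaCO₃: 12.06 mg/L × 10,976 L = 132.4 g; ÷ 50 g/eq ÷ 1 = 2.648 mol NaHCO₃.
(a) Mass: 2.648 × 84 = 222.4 g.

(b) Alkalinity to neutralize: (151 − 110) = 41 mg/L as CaCO₃ × 629,000 L = 25,790 g as CaCO₃.
(b) Equivalents of H⁺ required: 25,790 ÷ 50 g/eq = 515.8 eq = 515.8 mol HCl.
(b) Mass of HCl: 515.8 × 36.5 = 18,830 g.
(b) Mass of 17.3% solution: 18,830 / 0.173 = 108,800 g.
(b) Volume: 108,800 g ÷ 1.16 g/mL = 93,810 mL.

(a) 222 g; (b) 93.8 L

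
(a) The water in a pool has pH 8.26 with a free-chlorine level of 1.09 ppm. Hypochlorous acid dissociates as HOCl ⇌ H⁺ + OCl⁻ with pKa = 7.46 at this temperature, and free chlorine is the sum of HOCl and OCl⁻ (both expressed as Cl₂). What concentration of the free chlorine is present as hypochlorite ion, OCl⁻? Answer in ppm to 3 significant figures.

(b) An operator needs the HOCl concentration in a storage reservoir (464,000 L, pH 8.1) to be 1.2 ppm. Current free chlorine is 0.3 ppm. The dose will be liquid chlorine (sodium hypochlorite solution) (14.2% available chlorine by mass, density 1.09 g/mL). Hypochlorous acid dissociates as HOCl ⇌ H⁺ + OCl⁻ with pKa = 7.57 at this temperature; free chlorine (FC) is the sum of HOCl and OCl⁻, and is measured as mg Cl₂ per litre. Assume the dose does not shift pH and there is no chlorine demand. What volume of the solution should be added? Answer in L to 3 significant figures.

(a) 0.941 ppm; (b) 14.9 L

(a) [OCl⁻]/[HOCl] = 10^(pH − pKa) = 10^(8.26 − 7.46) = 10^0.80 = 6.31.
(a) Fraction as HOCl = 1 / (1 + 6.31) = 0.1368.
(a) OCl⁻ = (1 − 0.1368) × 1.09 ppm = 0.9409 ppm.

(b) [OCl⁻]/[HOCl] = 10^(pH − pKa) = 10^(8.1 − 7.57) = 3.388; fraction as HOCl = 1/(1 + 3.388) = 0.2279.
(b) Free chlorine required for 1.2 ppm HOCl: 1.2 / 0.2279 = 5.266 ppm.
(b) FC to add: 5.266 − 0.3 = 4.966 mg/L as Cl₂.
(b) Cl₂ equivalent: 4.966 mg/L × 464,000 L = 2304 g.
(b) Product at 14.2% available Cl: 2304 / 0.142 = 16,230 g.
(b) Volume: 16,230 g ÷ 1.09 g/mL = 14,890 mL.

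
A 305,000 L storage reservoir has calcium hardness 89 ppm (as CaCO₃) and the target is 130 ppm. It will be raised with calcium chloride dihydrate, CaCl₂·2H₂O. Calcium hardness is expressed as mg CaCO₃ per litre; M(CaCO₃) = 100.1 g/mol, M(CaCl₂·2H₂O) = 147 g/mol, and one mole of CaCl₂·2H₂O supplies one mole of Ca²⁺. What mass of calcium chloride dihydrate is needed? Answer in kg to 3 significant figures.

18.4 kg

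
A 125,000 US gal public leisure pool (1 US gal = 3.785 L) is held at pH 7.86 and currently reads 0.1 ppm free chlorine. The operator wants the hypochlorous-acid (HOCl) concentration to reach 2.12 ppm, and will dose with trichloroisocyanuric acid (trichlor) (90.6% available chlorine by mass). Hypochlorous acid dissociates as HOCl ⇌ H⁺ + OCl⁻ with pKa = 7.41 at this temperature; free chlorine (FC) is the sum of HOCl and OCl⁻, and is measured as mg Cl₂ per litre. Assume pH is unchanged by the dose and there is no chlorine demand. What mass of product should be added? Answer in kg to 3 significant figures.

4.18 kg

Volume: 125,000 US gal × 3.785 L/gal = 473,125 L.
[OCl⁻]/[HOCl] = 10^(pH − pKa) = 10^(7.86 − 7.41) = 2.818; fraction as HOCl = 1/(1 + 2.818) = 0.2619.
Free chlorine required for 2.12 ppm HOCl: 2.12 / 0.2619 = 8.095 ppm.
FC to add: 8.095 − 0.1 = 7.995 mg/L as Cl₂.
Cl₂ equivalent: 7.995 mg/L × 473,125 L = 3783 g.
Product at 90.6% available Cl: 3783 / 0.906 = 4175 g.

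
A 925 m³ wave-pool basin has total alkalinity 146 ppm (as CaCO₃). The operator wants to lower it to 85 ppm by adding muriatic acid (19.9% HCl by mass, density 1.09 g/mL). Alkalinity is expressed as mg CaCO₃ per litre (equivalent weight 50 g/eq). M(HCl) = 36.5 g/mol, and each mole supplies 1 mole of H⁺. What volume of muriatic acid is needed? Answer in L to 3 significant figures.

190 L

Volume: 925 m³ = 925,000 L.
Alkalinity to neutralize: (146 − 85) = 61 mg/L as CaCO₃ × 925,000 L = 56,420 g as CaCO₃.
Equivalents of H⁺ required: 56,420 ÷ 50 g/eq = 1128 eq = 1128 mol HCl.
Mass of HCl: 1128 × 36.5 = 41,190 g.
Mass of 19.9% solution: 41,190 / 0.199 = 207,000 g.
Volume: 207,000 g ÷ 1.09 g/mL = 189,900 mL.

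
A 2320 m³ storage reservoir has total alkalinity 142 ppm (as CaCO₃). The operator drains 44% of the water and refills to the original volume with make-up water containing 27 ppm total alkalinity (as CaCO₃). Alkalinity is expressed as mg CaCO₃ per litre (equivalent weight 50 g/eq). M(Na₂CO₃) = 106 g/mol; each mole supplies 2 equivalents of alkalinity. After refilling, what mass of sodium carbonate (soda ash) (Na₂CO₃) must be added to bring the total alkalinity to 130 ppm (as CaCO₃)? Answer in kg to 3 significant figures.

94.9 kg

Volume: 2320 m³ = 2,320,000 L.
After draining 44% and refilling: 142 × 0.56 + 27 × 0.44 = 91.4 ppm.
Deficit to target: 130 − 91.4 = 38.6 mg/L.
As CaCO₃: 38.6 mg/L × 2,320,000 L = 89,550 g; ÷ 50 g/eq ÷ 2 = 895.5 mol Na₂CO₃.
Mass: 895.5 × 106 = 94,930 g.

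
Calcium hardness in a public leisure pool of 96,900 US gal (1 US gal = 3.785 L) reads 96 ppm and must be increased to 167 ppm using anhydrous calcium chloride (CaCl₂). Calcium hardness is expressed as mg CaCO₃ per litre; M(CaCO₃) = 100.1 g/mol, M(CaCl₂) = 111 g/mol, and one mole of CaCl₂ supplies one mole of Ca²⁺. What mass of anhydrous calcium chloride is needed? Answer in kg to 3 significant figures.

Volume: 96,900 US gal × 3.785 L/gal = 366,766 L.
Hardness to add: (167 − 96) = 71 mg/L as CaCO₃ × 366,766 L = 26,040 g as CaCO₃.
Moles of Ca²⁺ (1 mol Ca²⁺ ≡ 1 mol CaCO₃): 26,040 / 100.1 g/mol = 260.1 mol.
Mass of CaCl₂: 260.1 × 111 = 28,880 g.

28.9 kg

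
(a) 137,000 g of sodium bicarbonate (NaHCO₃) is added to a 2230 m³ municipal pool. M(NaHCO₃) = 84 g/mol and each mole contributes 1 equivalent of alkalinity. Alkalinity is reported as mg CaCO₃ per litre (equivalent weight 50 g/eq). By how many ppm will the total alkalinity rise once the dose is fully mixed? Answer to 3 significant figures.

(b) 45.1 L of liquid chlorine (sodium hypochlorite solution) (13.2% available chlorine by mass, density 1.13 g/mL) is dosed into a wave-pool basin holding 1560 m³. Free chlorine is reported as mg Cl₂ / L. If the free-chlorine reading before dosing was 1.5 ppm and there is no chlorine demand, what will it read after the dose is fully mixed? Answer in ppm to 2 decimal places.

(a) 36.6 ppm; (b) 5.81 ppm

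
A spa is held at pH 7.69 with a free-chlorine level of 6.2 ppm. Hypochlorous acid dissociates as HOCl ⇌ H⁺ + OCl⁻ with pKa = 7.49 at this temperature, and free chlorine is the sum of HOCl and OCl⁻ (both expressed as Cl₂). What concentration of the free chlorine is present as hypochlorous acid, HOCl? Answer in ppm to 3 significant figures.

[OCl⁻]/[HOCl] = 10^(pH − pKa) = 10^(7.69 − 7.49) = 10^0.20 = 1.585.
Fraction as HOCl = 1 / (1 + 1.585) = 0.3869.
HOCl = 0.3869 × 6.2 ppm = 2.399 ppm.

2.40 ppm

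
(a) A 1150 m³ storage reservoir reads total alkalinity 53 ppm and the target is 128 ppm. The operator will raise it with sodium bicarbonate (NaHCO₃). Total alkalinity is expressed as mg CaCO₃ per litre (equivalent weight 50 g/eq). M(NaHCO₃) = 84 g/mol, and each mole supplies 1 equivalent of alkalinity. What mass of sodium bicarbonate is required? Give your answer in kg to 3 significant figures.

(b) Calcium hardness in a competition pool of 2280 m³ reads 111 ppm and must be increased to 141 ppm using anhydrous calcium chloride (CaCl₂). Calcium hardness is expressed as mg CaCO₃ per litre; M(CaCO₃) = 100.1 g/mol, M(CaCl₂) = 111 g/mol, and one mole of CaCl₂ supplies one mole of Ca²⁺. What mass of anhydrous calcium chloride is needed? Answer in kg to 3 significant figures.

(a) Volume: 1150 m³ = 1,150,000 L.
(a) Alkalinity to add: (128 − 53) = 75 mg/L as CaCO₃ × 1,150,000 L = 86,250 g as CaCO₃.
(a) Equivalents: 86,250 g ÷ 50 g/eq = 1725 eq.
(a) NaHCO₃ supplies 1 eq per mole → 1725 mol.
(a) Mass: 1725 mol × 84 g/mol = 144,900 g.

(b) Volume: 2280 m³ = 2,280,000 L.
(b) Hardness to add: (141 − 111) = 30 mg/L as CaCO₃ × 2,280,000 L = 68,400 g as CaCO₃.
(b) Moles of Ca²⁺ (1 mol Ca²⁺ ≡ 1 mol CaCO₃): 68,400 / 100.1 g/mol = 683.3 mol.
(b) Mass of CaCl₂: 683.3 × 111 = 75,850 g.

(a) 145 kg; (b) 75.8 kg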